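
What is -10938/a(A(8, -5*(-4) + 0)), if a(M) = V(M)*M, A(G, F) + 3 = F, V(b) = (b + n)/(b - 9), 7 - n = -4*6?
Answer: -1823/17 ≈ -107.24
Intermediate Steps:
n = 31 (n = 7 - (-4)*6 = 7 - 1*(-24) = 7 + 24 = 31)
V(b) = (31 + b)/(-9 + b) (V(b) = (b + 31)/(b - 9) = (31 + b)/(-9 + b))
A(G, F) = -3 + F
a(M) = M*(31 + M)/(-9 + M) (a(M) = ((31 + M)/(-9 + M))*M = M*(31 + M)/(-9 + M))
-10938/a(A(8, -5*(-4) + 0)) = -10938*(-9 + (-3 + (-5*(-4) + 0)))/((-3 + (-5*(-4) + 0))*(31 + (-3 + (-5*(-4) + 0)))) = -10938*(-9 + (-3 + (20 + 0)))/((-3 + (20 + 0))*(31 + (-3 + (20 + 0)))) = -10938*(-9 + (-3 + 20))/((-3 + 20)*(31 + (-3 + 20))) = -10938*(-9 + 17)/(17*(31 + 17)) = -10938/(17*48/8) = -10938/(17*(⅛)*48) = -10938/102 = -10938*1/102 = -1823/17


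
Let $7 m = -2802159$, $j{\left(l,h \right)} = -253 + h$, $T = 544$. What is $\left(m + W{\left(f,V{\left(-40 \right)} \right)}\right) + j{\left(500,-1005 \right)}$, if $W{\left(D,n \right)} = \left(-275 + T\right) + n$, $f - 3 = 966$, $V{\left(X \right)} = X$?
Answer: $- \frac{2809362}{7} \approx -4.0134 \cdot 10^{5}$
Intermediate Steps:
$f = 969$ ($f = 3 + 966 = 969$)
$W{\left(D,n \right)} = 269 + n$ ($W{\left(D,n \right)} = \left(-275 + 544\right) + n = 269 + n$)
$m = - \frac{2802159}{7}$ ($m = \frac{1}{7} \left(-2802159\right) = - \frac{2802159}{7} \approx -4.0031 \cdot 10^{5}$)
$\left(m + W{\left(f,V{\left(-40 \right)} \right)}\right) + j{\left(500,-1005 \right)} = \left(- \frac{2802159}{7} + \left(269 - 40\right)\right) - 1258 = \left(- \frac{2802159}{7} + 229\right) - 1258 = - \frac{2800556}{7} - 1258 = - \frac{2809362}{7}$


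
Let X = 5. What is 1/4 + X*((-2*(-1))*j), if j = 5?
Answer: 201/4 ≈ 50.250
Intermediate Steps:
1/4 + X*((-2*(-1))*j) = 1/4 + 5*(-2*(-1)*5) = ¼ + 5*(2*5) = ¼ + 5*10 = ¼ + 50 = 201/4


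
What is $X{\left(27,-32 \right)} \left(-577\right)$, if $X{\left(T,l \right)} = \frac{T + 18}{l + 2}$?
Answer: $\frac{1731}{2} \approx 865.5$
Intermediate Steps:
$X{\left(T,l \right)} = \frac{18 + T}{2 + l}$
$X{\left(27,-32 \right)} \left(-577\right) = \frac{18 + 27}{2 - 32} \left(-577\right) = \frac{1}{-30} \cdot 45 \left(-577\right) = \left(- \frac{1}{30}\right) 45 \left(-577\right) = \left(- \frac{3}{2}\right) \left(-577\right) = \frac{1731}{2}$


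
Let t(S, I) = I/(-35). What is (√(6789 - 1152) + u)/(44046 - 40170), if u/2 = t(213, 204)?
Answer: -2/665 + √5637/3876 ≈ 0.016363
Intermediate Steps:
t(S, I) = -I/35 (t(S, I) = I*(-1/35) = -I/35)
u = -408/35 (u = 2*(-1/35*204) = 2*(-204/35) = -408/35 ≈ -11.657)
(√(6789 - 1152) + u)/(44046 - 40170) = (√(6789 - 1152) - 408/35)/(44046 - 40170) = (√5637 - 408/35)/3876 = (-408/35 + √5637)*(1/3876) = -2/665 + √5637/3876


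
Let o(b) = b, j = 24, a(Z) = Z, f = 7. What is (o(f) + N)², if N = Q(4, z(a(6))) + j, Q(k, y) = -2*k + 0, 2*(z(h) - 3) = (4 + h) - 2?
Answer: 529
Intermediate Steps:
z(h) = 4 + h/2 (z(h) = 3 + ((4 + h) - 2)/2 = 3 + (2 + h)/2 = 3 + (1 + h/2) = 4 + h/2)
Q(k, y) = -2*k
N = 16 (N = -2*4 + 24 = -8 + 24 = 16)
(o(f) + N)² = (7 + 16)² = 23² = 529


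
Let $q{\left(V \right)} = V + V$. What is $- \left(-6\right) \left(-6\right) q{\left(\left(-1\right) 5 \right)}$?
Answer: $360$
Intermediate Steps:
$q{\left(V \right)} = 2 V$
$- \left(-6\right) \left(-6\right) q{\left(\left(-1\right) 5 \right)} = - \left(-6\right) \left(-6\right) 2 \left(\left(-1\right) 5\right) = - 36 \cdot 2 \left(-5\right) = - 36 \left(-10\right) = \left(-1\right) \left(-360\right) = 360$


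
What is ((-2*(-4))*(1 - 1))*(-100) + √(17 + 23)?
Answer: 2*√10 ≈ 6.3246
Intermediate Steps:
((-2*(-4))*(1 - 1))*(-100) + √(17 + 23) = (8*0)*(-100) + √40 = 0*(-100) + 2*√10 = 0 + 2*√10 = 2*√10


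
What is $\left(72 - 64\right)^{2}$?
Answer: $64$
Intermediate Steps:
$\left(72 - 64\right)^{2} = 8^{2} = 64$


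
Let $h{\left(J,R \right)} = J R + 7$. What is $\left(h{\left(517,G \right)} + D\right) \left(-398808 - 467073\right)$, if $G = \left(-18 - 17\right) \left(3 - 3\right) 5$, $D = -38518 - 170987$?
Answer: $181400337738$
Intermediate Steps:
$D = -209505$ ($D = -38518 - 170987 = -209505$)
$G = 0$ ($G = \left(-35\right) 0 \cdot 5 = 0 \cdot 5 = 0$)
$h{\left(J,R \right)} = 7 + J R$
$\left(h{\left(517,G \right)} + D\right) \left(-398808 - 467073\right) = \left(\left(7 + 517 \cdot 0\right) - 209505\right) \left(-398808 - 467073\right) = \left(\left(7 + 0\right) - 209505\right) \left(-865881\right) = \left(7 - 209505\right) \left(-865881\right) = \left(-209498\right) \left(-865881\right) = 181400337738$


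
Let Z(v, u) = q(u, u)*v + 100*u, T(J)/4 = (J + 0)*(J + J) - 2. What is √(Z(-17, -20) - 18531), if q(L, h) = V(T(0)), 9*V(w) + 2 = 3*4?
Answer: I*√184949/3 ≈ 143.35*I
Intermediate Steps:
T(J) = -8 + 8*J² (T(J) = 4*((J + 0)*(J + J) - 2) = 4*(J*(2*J) - 2) = 4*(2*J² - 2) = 4*(-2 + 2*J²) = -8 + 8*J²)
V(w) = 10/9 (V(w) = -2/9 + (3*4)/9 = -2/9 + (⅑)*12 = -2/9 + 4/3 = 10/9)
q(L, h) = 10/9
Z(v, u) = 100*u + 10*v/9 (Z(v, u) = 10*v/9 + 100*u = 100*u + 10*v/9)
√(Z(-17, -20) - 18531) = √((100*(-20) + (10/9)*(-17)) - 18531) = √((-2000 - 170/9) - 18531) = √(-18170/9 - 18531) = √(-184949/9) = I*√184949/3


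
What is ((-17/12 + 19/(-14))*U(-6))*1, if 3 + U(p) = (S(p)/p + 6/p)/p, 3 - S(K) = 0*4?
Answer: 2563/336 ≈ 7.6280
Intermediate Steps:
S(K) = 3 (S(K) = 3 - 0*4 = 3 - 1*0 = 3 + 0 = 3)
U(p) = -3 + 9/p² (U(p) = -3 + (3/p + 6/p)/p = -3 + (9/p)/p = -3 + 9/p²)
((-17/12 + 19/(-14))*U(-6))*1 = ((-17/12 + 19/(-14))*(-3 + 9/(-6)²))*1 = ((-17*1/12 + 19*(-1/14))*(-3 + 9*(1/36)))*1 = ((-17/12 - 19/14)*(-3 + ¼))*1 = -233/84*(-11/4)*1 = (2563/336)*1 = 2563/336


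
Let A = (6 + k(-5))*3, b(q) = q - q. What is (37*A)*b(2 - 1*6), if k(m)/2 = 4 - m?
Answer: 0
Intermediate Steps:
k(m) = 8 - 2*m (k(m) = 2*(4 - m) = 8 - 2*m)
b(q) = 0
A = 72 (A = (6 + (8 - 2*(-5)))*3 = (6 + (8 + 10))*3 = (6 + 18)*3 = 24*3 = 72)
(37*A)*b(2 - 1*6) = (37*72)*0 = 2664*0 = 0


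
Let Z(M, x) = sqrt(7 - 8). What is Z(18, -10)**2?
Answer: -1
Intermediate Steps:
Z(M, x) = I (Z(M, x) = sqrt(-1) = I)
Z(18, -10)**2 = I**2 = -1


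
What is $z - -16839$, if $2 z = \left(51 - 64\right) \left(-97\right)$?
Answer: $\frac{34939}{2} \approx 17470.0$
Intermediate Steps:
$z = \frac{1261}{2}$ ($z = \frac{\left(51 - 64\right) \left(-97\right)}{2} = \frac{\left(-13\right) \left(-97\right)}{2} = \frac{1}{2} \cdot 1261 = \frac{1261}{2} \approx 630.5$)
$z - -16839 = \frac{1261}{2} - -16839 = \frac{1261}{2} + 16839 = \frac{34939}{2}$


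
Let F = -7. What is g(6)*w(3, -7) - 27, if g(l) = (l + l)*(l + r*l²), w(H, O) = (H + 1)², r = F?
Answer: -47259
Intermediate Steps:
r = -7
w(H, O) = (1 + H)²
g(l) = 2*l*(l - 7*l²) (g(l) = (l + l)*(l - 7*l²) = (2*l)*(l - 7*l²) = 2*l*(l - 7*l²))
g(6)*w(3, -7) - 27 = (6²*(2 - 14*6))*(1 + 3)² - 27 = (36*(2 - 84))*4² - 27 = (36*(-82))*16 - 27 = -2952*16 - 27 = -47232 - 27 = -47259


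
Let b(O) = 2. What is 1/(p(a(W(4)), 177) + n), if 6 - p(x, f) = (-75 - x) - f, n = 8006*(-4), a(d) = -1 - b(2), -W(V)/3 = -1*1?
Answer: -1/31769 ≈ -3.1477e-5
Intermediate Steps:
W(V) = 3 (W(V) = -(-3) = -3*(-1) = 3)
a(d) = -3 (a(d) = -1 - 1*2 = -1 - 2 = -3)
n = -32024
p(x, f) = 81 + f + x (p(x, f) = 6 - ((-75 - x) - f) = 6 - (-75 - f - x) = 6 + (75 + f + x) = 81 + f + x)
1/(p(a(W(4)), 177) + n) = 1/((81 + 177 - 3) - 32024) = 1/(255 - 32024) = 1/(-31769) = -1/31769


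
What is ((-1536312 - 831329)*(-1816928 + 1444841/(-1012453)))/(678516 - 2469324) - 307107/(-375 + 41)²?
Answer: -1463471030585604340249/609226445845992 ≈ -2.4022e+6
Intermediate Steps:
((-1536312 - 831329)*(-1816928 + 1444841/(-1012453)))/(678516 - 2469324) - 307107/(-375 + 41)² = -2367641*(-1816928 + 1444841*(-1/1012453))/(-1790808) - 307107/((-334)²) = -2367641*(-1816928 - 1444841/1012453)*(-1/1790808) - 307107/111556 = -2367641*(-1839555649225/1012453)*(-1/1790808) - 307107*1/111556 = (4355407376886728225/1012453)*(-1/1790808) - 307107/111556 = -52474787673334075/21844685928 - 307107/111556 = -1463471030585604340249/609226445845992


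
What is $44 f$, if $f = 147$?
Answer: $6468$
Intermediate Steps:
$44 f = 44 \cdot 147 = 6468$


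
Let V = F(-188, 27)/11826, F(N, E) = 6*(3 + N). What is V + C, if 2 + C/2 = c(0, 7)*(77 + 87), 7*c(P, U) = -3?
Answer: -1995947/13797 ≈ -144.67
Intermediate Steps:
F(N, E) = 18 + 6*N
c(P, U) = -3/7 (c(P, U) = (⅐)*(-3) = -3/7)
V = -185/1971 (V = (18 + 6*(-188))/11826 = (18 - 1128)*(1/11826) = -1110*1/11826 = -185/1971 ≈ -0.093861)
C = -1012/7 (C = -4 + 2*(-3*(77 + 87)/7) = -4 + 2*(-3/7*164) = -4 + 2*(-492/7) = -4 - 984/7 = -1012/7 ≈ -144.57)
V + C = -185/1971 - 1012/7 = -1995947/13797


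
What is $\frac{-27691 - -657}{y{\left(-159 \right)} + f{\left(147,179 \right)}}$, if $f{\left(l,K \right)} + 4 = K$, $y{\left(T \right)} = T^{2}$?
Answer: $- \frac{13517}{12728} \approx -1.062$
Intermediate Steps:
$f{\left(l,K \right)} = -4 + K$
$\frac{-27691 - -657}{y{\left(-159 \right)} + f{\left(147,179 \right)}} = \frac{-27691 - -657}{\left(-159\right)^{2} + \left(-4 + 179\right)} = \frac{-27691 + \left(-3978 + 4635\right)}{25281 + 175} = \frac{-27691 + 657}{25456} = \left(-27034\right) \frac{1}{25456} = - \frac{13517}{12728}$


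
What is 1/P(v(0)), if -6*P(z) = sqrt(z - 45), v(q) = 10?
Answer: 6*I*sqrt(35)/35 ≈ 1.0142*I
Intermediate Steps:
P(z) = -sqrt(-45 + z)/6 (P(z) = -sqrt(z - 45)/6 = -sqrt(-45 + z)/6)
1/P(v(0)) = 1/(-sqrt(-45 + 10)/6) = 1/(-I*sqrt(35)/6) = 6*I*sqrt(35)/35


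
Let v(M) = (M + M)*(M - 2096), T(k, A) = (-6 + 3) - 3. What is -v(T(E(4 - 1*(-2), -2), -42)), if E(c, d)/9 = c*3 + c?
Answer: -25224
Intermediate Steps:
E(c, d) = 36*c (E(c, d) = 9*(c*3 + c) = 9*(3*c + c) = 9*(4*c) = 36*c)
T(k, A) = -6 (T(k, A) = -3 - 3 = -6)
v(M) = 2*M*(-2096 + M) (v(M) = (2*M)*(-2096 + M) = 2*M*(-2096 + M))
-v(T(E(4 - 1*(-2), -2), -42)) = -2*(-6)*(-2096 - 6) = -2*(-6)*(-2102) = -1*25224 = -25224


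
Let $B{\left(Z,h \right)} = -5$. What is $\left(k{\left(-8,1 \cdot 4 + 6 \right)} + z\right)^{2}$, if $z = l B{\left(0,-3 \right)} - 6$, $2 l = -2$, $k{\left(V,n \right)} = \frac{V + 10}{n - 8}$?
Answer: $0$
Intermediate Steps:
$k{\left(V,n \right)} = \frac{10 + V}{-8 + n}$
$l = -1$ ($l = \frac{1}{2} \left(-2\right) = -1$)
$z = -1$ ($z = \left(-1\right) \left(-5\right) - 6 = 5 - 6 = -1$)
$\left(k{\left(-8,1 \cdot 4 + 6 \right)} + z\right)^{2} = \left(\frac{10 - 8}{-8 + \left(1 \cdot 4 + 6\right)} - 1\right)^{2} = \left(\frac{1}{-8 + \left(4 + 6\right)} 2 - 1\right)^{2} = \left(\frac{1}{-8 + 10} \cdot 2 - 1\right)^{2} = \left(\frac{1}{2} \cdot 2 - 1\right)^{2} = \left(1 - 1\right)^{2} = 0^{2} = 0$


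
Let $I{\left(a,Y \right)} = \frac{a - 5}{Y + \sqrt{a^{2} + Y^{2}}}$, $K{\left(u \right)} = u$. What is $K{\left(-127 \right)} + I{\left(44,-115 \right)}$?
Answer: $- \frac{241387}{1936} + \frac{39 \sqrt{15161}}{1936} \approx -122.2$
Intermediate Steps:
$I{\left(a,Y \right)} = \frac{-5 + a}{Y + \sqrt{Y^{2} + a^{2}}}$
$K{\left(-127 \right)} + I{\left(44,-115 \right)} = -127 + \frac{-5 + 44}{-115 + \sqrt{\left(-115\right)^{2} + 44^{2}}} = -127 + \frac{1}{-115 + \sqrt{13225 + 1936}} \cdot 39 = -127 + \frac{1}{-115 + \sqrt{15161}} \cdot 39 = -127 + \frac{39}{-115 + \sqrt{15161}}$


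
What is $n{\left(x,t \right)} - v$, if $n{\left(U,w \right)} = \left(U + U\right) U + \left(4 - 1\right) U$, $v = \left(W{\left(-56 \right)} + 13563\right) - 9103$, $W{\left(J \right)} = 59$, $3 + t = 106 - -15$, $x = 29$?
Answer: $-2750$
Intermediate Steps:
$t = 118$ ($t = -3 + \left(106 - -15\right) = -3 + \left(106 + 15\right) = -3 + 121 = 118$)
$v = 4519$ ($v = \left(59 + 13563\right) - 9103 = 13622 - 9103 = 4519$)
$n{\left(U,w \right)} = 2 U^{2} + 3 U$ ($n{\left(U,w \right)} = 2 U U + 3 U = 2 U^{2} + 3 U$)
$n{\left(x,t \right)} - v = 29 \left(3 + 2 \cdot 29\right) - 4519 = 29 \left(3 + 58\right) - 4519 = 29 \cdot 61 - 4519 = 1769 - 4519 = -2750$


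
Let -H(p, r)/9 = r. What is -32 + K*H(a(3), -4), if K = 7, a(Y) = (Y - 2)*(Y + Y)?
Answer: 220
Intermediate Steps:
a(Y) = 2*Y*(-2 + Y) (a(Y) = (-2 + Y)*(2*Y) = 2*Y*(-2 + Y))
H(p, r) = -9*r
-32 + K*H(a(3), -4) = -32 + 7*(-9*(-4)) = -32 + 7*36 = -32 + 252 = 220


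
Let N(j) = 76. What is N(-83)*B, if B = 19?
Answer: 1444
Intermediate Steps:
N(-83)*B = 76*19 = 1444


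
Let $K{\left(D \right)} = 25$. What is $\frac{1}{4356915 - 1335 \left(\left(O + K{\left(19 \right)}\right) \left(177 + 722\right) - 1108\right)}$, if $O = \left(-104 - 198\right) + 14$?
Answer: $\frac{1}{321479490} \approx 3.1106 \cdot 10^{-9}$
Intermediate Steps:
$O = -288$ ($O = -302 + 14 = -288$)
$\frac{1}{4356915 - 1335 \left(\left(O + K{\left(19 \right)}\right) \left(177 + 722\right) - 1108\right)} = \frac{1}{4356915 - 1335 \left(\left(-288 + 25\right) \left(177 + 722\right) - 1108\right)} = \frac{1}{4356915 - 1335 \left(\left(-263\right) 899 - 1108\right)} = \frac{1}{4356915 - 1335 \left(-236437 - 1108\right)} = \frac{1}{4356915 - -317122575} = \frac{1}{4356915 + 317122575} = \frac{1}{321479490}$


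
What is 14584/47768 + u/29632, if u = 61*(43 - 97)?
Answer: 17175331/88466336 ≈ 0.19415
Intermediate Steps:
u = -3294 (u = 61*(-54) = -3294)
14584/47768 + u/29632 = 14584/47768 - 3294/29632 = 14584*(1/47768) - 3294*1/29632 = 1823/5971 - 1647/14816 = 17175331/88466336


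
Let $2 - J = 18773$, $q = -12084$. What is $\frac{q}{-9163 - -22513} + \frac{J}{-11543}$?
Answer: $\frac{18517873}{25683175} \approx 0.72101$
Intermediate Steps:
$J = -18771$ ($J = 2 - 18773 = -18771$)
$\frac{q}{-9163 - -22513} + \frac{J}{-11543} = - \frac{12084}{-9163 - -22513} - \frac{18771}{-11543} = - \frac{12084}{-9163 + 22513} - - \frac{18771}{11543} = - \frac{12084}{13350} + \frac{18771}{11543} = \left(-12084\right) \frac{1}{13350} + \frac{18771}{11543} = - \frac{2014}{2225} + \frac{18771}{11543} = \frac{18517873}{25683175}$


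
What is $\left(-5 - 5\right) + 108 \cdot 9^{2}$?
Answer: $8738$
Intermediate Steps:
$\left(-5 - 5\right) + 108 \cdot 9^{2} = \left(-5 - 5\right) + 108 \cdot 81 = -10 + 8748 = 8738$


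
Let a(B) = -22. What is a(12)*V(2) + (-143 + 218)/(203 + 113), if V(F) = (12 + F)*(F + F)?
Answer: -389237/316 ≈ -1231.8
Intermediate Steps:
V(F) = 2*F*(12 + F) (V(F) = (12 + F)*(2*F) = 2*F*(12 + F))
a(12)*V(2) + (-143 + 218)/(203 + 113) = -44*2*(12 + 2) + (-143 + 218)/(203 + 113) = -44*2*14 + 75/316 = -22*56 + 75*(1/316) = -1232 + 75/316 = -389237/316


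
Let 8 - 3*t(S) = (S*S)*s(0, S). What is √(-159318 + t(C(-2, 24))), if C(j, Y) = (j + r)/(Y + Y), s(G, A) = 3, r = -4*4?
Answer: I*√91765713/24 ≈ 399.14*I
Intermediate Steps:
r = -16
C(j, Y) = (-16 + j)/(2*Y) (C(j, Y) = (j - 16)/(Y + Y) = (-16 + j)/((2*Y)) = (-16 + j)*(1/(2*Y)) = (-16 + j)/(2*Y))
t(S) = 8/3 - S² (t(S) = 8/3 - S*S*3/3 = 8/3 - S²*3/3 = 8/3 - S²)
√(-159318 + t(C(-2, 24))) = √(-159318 + (8/3 - ((½)*(-16 - 2)/24)²)) = √(-159318 + (8/3 - ((½)*(1/24)*(-18))²)) = √(-159318 + (8/3 - (-3/8)²)) = √(-159318 + (8/3 - 1*9/64)) = √(-159318 + (8/3 - 9/64)) = √(-159318 + 485/192) = √(-30588571/192) = I*√91765713/24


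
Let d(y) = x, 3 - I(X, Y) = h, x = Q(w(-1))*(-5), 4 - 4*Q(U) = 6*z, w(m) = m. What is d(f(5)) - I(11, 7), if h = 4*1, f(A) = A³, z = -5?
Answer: -83/2 ≈ -41.500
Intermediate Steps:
Q(U) = 17/2 (Q(U) = 1 - 3*(-5)/2 = 1 - ¼*(-30) = 1 + 15/2 = 17/2)
h = 4
x = -85/2 (x = (17/2)*(-5) = -85/2 ≈ -42.500)
I(X, Y) = -1 (I(X, Y) = 3 - 1*4 = 3 - 4 = -1)
d(y) = -85/2
d(f(5)) - I(11, 7) = -85/2 - 1*(-1) = -85/2 + 1 = -83/2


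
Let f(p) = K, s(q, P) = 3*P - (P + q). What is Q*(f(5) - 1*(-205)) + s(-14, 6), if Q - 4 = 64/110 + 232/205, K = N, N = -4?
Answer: 2648314/2255 ≈ 1174.4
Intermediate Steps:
s(q, P) = -q + 2*P (s(q, P) = 3*P + (-P - q) = -q + 2*P)
K = -4
f(p) = -4
Q = 12884/2255 (Q = 4 + (64/110 + 232/205) = 4 + (64*(1/110) + 232*(1/205)) = 4 + (32/55 + 232/205) = 4 + 3864/2255 = 12884/2255 ≈ 5.7135)
Q*(f(5) - 1*(-205)) + s(-14, 6) = 12884*(-4 - 1*(-205))/2255 + (-1*(-14) + 2*6) = 12884*(-4 + 205)/2255 + (14 + 12) = (12884/2255)*201 + 26 = 2589684/2255 + 26 = 2648314/2255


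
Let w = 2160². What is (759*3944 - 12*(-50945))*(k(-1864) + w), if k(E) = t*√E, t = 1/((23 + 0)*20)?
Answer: 16818722841600 + 78366*I*√466/5 ≈ 1.6819e+13 + 3.3834e+5*I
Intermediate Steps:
w = 4665600
t = 1/460 (t = 1/(23*20) = 1/460 ≈ 0.0021739)
k(E) = √E/460
(759*3944 - 12*(-50945))*(k(-1864) + w) = (759*3944 - 12*(-50945))*(√(-1864)/460 + 4665600) = (2993496 + 611340)*((2*I*√466)/460 + 4665600) = 3604836*(I*√466/230 + 4665600) = 3604836*(4665600 + I*√466/230) = 16818722841600 + 78366*I*√466/5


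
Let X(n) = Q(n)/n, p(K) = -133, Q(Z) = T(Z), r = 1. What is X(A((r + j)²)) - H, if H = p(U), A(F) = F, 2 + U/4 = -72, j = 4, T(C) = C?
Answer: 134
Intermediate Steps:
U = -296 (U = -8 + 4*(-72) = -8 - 288 = -296)
Q(Z) = Z
H = -133
X(n) = 1 (X(n) = n/n = 1)
X(A((r + j)²)) - H = 1 - 1*(-133) = 1 + 133 = 134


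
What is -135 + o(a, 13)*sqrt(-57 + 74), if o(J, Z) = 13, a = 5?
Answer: -135 + 13*sqrt(17) ≈ -81.400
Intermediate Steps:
-135 + o(a, 13)*sqrt(-57 + 74) = -135 + 13*sqrt(-57 + 74) = -135 + 13*sqrt(17)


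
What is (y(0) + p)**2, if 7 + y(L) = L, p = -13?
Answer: 400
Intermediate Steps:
y(L) = -7 + L
(y(0) + p)**2 = ((-7 + 0) - 13)**2 = (-7 - 13)**2 = (-20)**2 = 400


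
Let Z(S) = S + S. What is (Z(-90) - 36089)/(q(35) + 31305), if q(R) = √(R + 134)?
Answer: -36269/31318 ≈ -1.1581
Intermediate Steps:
q(R) = √(134 + R)
Z(S) = 2*S
(Z(-90) - 36089)/(q(35) + 31305) = (2*(-90) - 36089)/(√(134 + 35) + 31305) = (-180 - 36089)/(√169 + 31305) = -36269/(13 + 31305) = -36269/31318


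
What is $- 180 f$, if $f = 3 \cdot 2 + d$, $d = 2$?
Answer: $-1440$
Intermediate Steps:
$f = 8$ ($f = 3 \cdot 2 + 2 = 6 + 2 = 8$)
$- 180 f = \left(-180\right) 8 = -1440$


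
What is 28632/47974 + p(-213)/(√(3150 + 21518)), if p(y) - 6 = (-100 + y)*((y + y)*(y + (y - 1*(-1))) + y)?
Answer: 14316/23987 - 56601975*√6167/12334 ≈ -3.6038e+5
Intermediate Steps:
p(y) = 6 + (-100 + y)*(y + 2*y*(1 + 2*y)) (p(y) = 6 + (-100 + y)*((y + y)*(y + (y - 1*(-1))) + y) = 6 + (-100 + y)*((2*y)*(y + (y + 1)) + y) = 6 + (-100 + y)*((2*y)*(y + (1 + y)) + y) = 6 + (-100 + y)*((2*y)*(1 + 2*y) + y) = 6 + (-100 + y)*(2*y*(1 + 2*y) + y) = 6 + (-100 + y)*(y + 2*y*(1 + 2*y)))
28632/47974 + p(-213)/(√(3150 + 21518)) = 28632/47974 + (6 - 397*(-213)² - 300*(-213) + 4*(-213)³)/(√(3150 + 21518)) = 28632*(1/47974) + (6 - 397*45369 + 63900 + 4*(-9663597))/(√24668) = 14316/23987 + (6 - 18011493 + 63900 - 38654388)/((2*√6167)) = 14316/23987 - 56601975*√6167/12334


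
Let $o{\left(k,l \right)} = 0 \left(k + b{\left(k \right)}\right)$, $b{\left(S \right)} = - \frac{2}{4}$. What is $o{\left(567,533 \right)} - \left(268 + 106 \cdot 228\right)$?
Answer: $-24436$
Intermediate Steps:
$b{\left(S \right)} = - \frac{1}{2}$ ($b{\left(S \right)} = \left(-2\right) \frac{1}{4} = - \frac{1}{2}$)
$o{\left(k,l \right)} = 0$ ($o{\left(k,l \right)} = 0 \left(k - \frac{1}{2}\right) = 0 \left(- \frac{1}{2} + k\right) = 0$)
$o{\left(567,533 \right)} - \left(268 + 106 \cdot 228\right) = 0 - \left(268 + 106 \cdot 228\right) = 0 - \left(268 + 24168\right) = 0 - 24436 = -24436$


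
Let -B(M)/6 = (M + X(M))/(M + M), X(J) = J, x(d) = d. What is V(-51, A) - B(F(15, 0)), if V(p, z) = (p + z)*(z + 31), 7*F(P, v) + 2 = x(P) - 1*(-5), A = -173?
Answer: 31814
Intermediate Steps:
F(P, v) = 3/7 + P/7 (F(P, v) = -2/7 + (P - 1*(-5))/7 = -2/7 + (P + 5)/7 = -2/7 + (5 + P)/7 = -2/7 + (5/7 + P/7) = 3/7 + P/7)
V(p, z) = (31 + z)*(p + z) (V(p, z) = (p + z)*(31 + z) = (31 + z)*(p + z))
B(M) = -6 (B(M) = -6*(M + M)/(M + M) = -6*2*M/(2*M) = -6*2*M*1/(2*M) = -6*1 = -6)
V(-51, A) - B(F(15, 0)) = ((-173)² + 31*(-51) + 31*(-173) - 51*(-173)) - 1*(-6) = (29929 - 1581 - 5363 + 8823) + 6 = 31808 + 6 = 31814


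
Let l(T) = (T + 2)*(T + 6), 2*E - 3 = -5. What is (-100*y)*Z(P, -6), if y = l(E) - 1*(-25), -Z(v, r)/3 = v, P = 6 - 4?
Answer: 18000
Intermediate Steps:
E = -1 (E = 3/2 + (½)*(-5) = 3/2 - 5/2 = -1)
P = 2
Z(v, r) = -3*v
l(T) = (2 + T)*(6 + T)
y = 30 (y = (12 + (-1)² + 8*(-1)) - 1*(-25) = (12 + 1 - 8) + 25 = 5 + 25 = 30)
(-100*y)*Z(P, -6) = (-100*30)*(-3*2) = -3000*(-6) = 18000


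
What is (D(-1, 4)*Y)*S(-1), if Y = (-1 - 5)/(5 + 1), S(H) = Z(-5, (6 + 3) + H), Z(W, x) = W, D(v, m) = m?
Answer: 20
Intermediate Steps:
S(H) = -5
Y = -1 (Y = -6/6 = -6*⅙ = -1)
(D(-1, 4)*Y)*S(-1) = (4*(-1))*(-5) = -4*(-5) = 20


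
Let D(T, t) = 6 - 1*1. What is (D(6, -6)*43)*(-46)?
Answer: -9890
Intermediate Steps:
D(T, t) = 5 (D(T, t) = 6 - 1 = 5)
(D(6, -6)*43)*(-46) = (5*43)*(-46) = 215*(-46) = -9890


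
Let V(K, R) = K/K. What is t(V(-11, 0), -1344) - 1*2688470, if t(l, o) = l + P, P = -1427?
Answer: -2689896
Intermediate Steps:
V(K, R) = 1
t(l, o) = -1427 + l (t(l, o) = l - 1427 = -1427 + l)
t(V(-11, 0), -1344) - 1*2688470 = (-1427 + 1) - 1*2688470 = -1426 - 2688470 = -2689896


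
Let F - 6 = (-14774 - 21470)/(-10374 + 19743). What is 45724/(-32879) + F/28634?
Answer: -876129276091/630036665181 ≈ -1.3906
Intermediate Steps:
F = 19970/9369 (F = 6 + (-14774 - 21470)/(-10374 + 19743) = 6 - 36244/9369 = 19970/9369 ≈ 2.1315)
45724/(-32879) + F/28634 = 45724/(-32879) + (19970/9369)/28634 = 45724*(-1/32879) + (19970/9369)*(1/28634) = -6532/4697 + 9985/134135973 = -876129276091/630036665181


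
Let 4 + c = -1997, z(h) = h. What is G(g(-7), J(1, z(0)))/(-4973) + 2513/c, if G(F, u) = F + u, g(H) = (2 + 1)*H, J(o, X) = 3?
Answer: -12461131/9950973 ≈ -1.2523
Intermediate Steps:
g(H) = 3*H
c = -2001 (c = -4 - 1997 = -2001)
G(g(-7), J(1, z(0)))/(-4973) + 2513/c = (3*(-7) + 3)/(-4973) + 2513/(-2001) = (-21 + 3)*(-1/4973) + 2513*(-1/2001) = -18*(-1/4973) - 2513/2001 = 18/4973 - 2513/2001 = -12461131/9950973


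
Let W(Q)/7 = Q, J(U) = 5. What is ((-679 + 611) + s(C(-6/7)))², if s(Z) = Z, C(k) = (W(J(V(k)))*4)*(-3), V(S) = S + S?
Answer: 238144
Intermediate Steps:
V(S) = 2*S
W(Q) = 7*Q
C(k) = -420 (C(k) = ((7*5)*4)*(-3) = (35*4)*(-3) = 140*(-3) = -420)
((-679 + 611) + s(C(-6/7)))² = ((-679 + 611) - 420)² = (-68 - 420)² = (-488)² = 238144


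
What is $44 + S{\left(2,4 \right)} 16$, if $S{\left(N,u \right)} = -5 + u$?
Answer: $28$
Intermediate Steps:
$44 + S{\left(2,4 \right)} 16 = 44 + \left(-5 + 4\right) 16 = 44 - 16 = 28$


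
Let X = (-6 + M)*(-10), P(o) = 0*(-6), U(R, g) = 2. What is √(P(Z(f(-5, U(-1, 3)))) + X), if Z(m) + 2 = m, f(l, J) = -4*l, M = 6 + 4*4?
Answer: 4*I*√10 ≈ 12.649*I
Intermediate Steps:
M = 22 (M = 6 + 16 = 22)
Z(m) = -2 + m
P(o) = 0
X = -160 (X = (-6 + 22)*(-10) = 16*(-10) = -160)
√(P(Z(f(-5, U(-1, 3)))) + X) = √(0 - 160) = √(-160) = 4*I*√10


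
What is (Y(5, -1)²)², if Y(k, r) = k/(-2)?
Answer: 625/16 ≈ 39.063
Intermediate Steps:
Y(k, r) = -k/2 (Y(k, r) = k*(-½) = -k/2)
(Y(5, -1)²)² = ((-½*5)²)² = ((-5/2)²)² = (25/4)² = 625/16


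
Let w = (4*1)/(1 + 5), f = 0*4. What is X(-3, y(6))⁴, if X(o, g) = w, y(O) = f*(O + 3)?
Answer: 16/81 ≈ 0.19753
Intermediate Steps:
f = 0
y(O) = 0 (y(O) = 0*(O + 3) = 0*(3 + O) = 0)
w = ⅔ (w = 4/6 = 4*(⅙) = ⅔ ≈ 0.66667)
X(o, g) = ⅔
X(-3, y(6))⁴ = (⅔)⁴ = 16/81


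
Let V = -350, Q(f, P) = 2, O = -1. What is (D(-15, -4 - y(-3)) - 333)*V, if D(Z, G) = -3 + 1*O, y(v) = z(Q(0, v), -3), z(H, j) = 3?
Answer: 117950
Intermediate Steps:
y(v) = 3
D(Z, G) = -4 (D(Z, G) = -3 + 1*(-1) = -3 - 1 = -4)
(D(-15, -4 - y(-3)) - 333)*V = (-4 - 333)*(-350) = -337*(-350) = 117950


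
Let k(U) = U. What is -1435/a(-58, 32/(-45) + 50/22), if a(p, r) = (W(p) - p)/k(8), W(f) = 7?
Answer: -2296/13 ≈ -176.62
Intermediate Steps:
a(p, r) = 7/8 - p/8 (a(p, r) = (7 - p)/8 = (7 - p)*(1/8) = 7/8 - p/8)
-1435/a(-58, 32/(-45) + 50/22) = -1435/(7/8 - 1/8*(-58)) = -1435/(7/8 + 29/4) = -1435/65/8 = -1435*8/65 = -2296/13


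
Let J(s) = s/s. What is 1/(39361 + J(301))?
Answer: 1/39362 ≈ 2.5405e-5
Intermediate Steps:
J(s) = 1
1/(39361 + J(301)) = 1/(39361 + 1) = 1/39362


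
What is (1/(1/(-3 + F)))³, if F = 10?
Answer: 343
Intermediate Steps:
(1/(1/(-3 + F)))³ = (1/(1/(-3 + 10)))³ = (1/(1/7))³ = (1/(⅐))³ = 7³ = 343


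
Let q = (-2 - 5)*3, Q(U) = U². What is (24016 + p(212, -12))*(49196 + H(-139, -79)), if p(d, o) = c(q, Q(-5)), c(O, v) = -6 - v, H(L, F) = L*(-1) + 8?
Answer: 1183491855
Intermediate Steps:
H(L, F) = 8 - L (H(L, F) = -L + 8 = 8 - L)
q = -21 (q = -7*3 = -21)
p(d, o) = -31 (p(d, o) = -6 - 1*(-5)² = -6 - 1*25 = -6 - 25 = -31)
(24016 + p(212, -12))*(49196 + H(-139, -79)) = (24016 - 31)*(49196 + (8 - 1*(-139))) = 23985*(49196 + (8 + 139)) = 23985*(49196 + 147) = 23985*49343 = 1183491855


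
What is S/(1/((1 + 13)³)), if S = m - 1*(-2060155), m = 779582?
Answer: 7792238328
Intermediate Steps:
S = 2839737 (S = 779582 - 1*(-2060155) = 779582 + 2060155 = 2839737)
S/(1/((1 + 13)³)) = 2839737/(1/((1 + 13)³)) = 2839737/(1/(14³)) = 2839737/(1/2744) = 2839737*2744 = 7792238328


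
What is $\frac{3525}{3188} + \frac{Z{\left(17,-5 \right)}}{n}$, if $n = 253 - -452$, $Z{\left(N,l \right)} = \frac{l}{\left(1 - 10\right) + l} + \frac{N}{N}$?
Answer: $\frac{17426161}{15732780} \approx 1.1076$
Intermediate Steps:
$Z{\left(N,l \right)} = 1 + \frac{l}{-9 + l}$ ($Z{\left(N,l \right)} = \frac{l}{-9 + l} + 1 = 1 + \frac{l}{-9 + l}$)
$n = 705$ ($n = 253 + 452 = 705$)
$\frac{3525}{3188} + \frac{Z{\left(17,-5 \right)}}{n} = \frac{3525}{3188} + \frac{\frac{1}{-9 - 5} \left(-9 + 2 \left(-5\right)\right)}{705} = 3525 \cdot \frac{1}{3188} + \frac{-9 - 10}{-14} \cdot \frac{1}{705} = \frac{3525}{3188} + \left(- \frac{1}{14}\right) \left(-19\right) \frac{1}{705} = \frac{3525}{3188} + \frac{19}{14} \cdot \frac{1}{705} = \frac{3525}{3188} + \frac{19}{9870} = \frac{17426161}{15732780}$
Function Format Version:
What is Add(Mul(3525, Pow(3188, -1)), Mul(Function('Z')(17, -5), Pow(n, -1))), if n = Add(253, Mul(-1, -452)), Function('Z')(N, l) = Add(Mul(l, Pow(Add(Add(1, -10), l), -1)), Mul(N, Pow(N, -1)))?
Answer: Rational(17426161, 15732780) ≈ 1.1076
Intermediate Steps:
Function('Z')(N, l) = Add(1, Mul(l, Pow(Add(-9, l), -1))) (Function('Z')(N, l) = Add(Mul(l, Pow(Add(-9, l), -1)), 1) = Add(1, Mul(l, Pow(Add(-9, l), -1))))
n = 705 (n = Add(253, 452) = 705)
Add(Mul(3525, Pow(3188, -1)), Mul(Function('Z')(17, -5), Pow(n, -1))) = Add(Mul(3525, Pow(3188, -1)), Mul(Mul(Pow(Add(-9, -5), -1), Add(-9, Mul(2, -5))), Pow(705, -1))) = Add(Mul(3525, Rational(1, 3188)), Mul(Mul(Pow(-14, -1), Add(-9, -10)), Rational(1, 705))) = Add(Rational(3525, 3188), Mul(Mul(Rational(-1, 14), -19), Rational(1, 705))) = Add(Rational(3525, 3188), Mul(Rational(19, 14), Rational(1, 705))) = Add(Rational(3525, 3188), Rational(19, 9870)) = Rational(17426161, 15732780)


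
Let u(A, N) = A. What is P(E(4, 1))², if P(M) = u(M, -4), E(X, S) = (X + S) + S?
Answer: 36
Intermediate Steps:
E(X, S) = X + 2*S (E(X, S) = (S + X) + S = X + 2*S)
P(M) = M
P(E(4, 1))² = (4 + 2*1)² = (4 + 2)² = 6² = 36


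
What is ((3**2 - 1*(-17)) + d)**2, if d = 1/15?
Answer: 152881/225 ≈ 679.47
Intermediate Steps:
d = 1/15 ≈ 0.066667
((3**2 - 1*(-17)) + d)**2 = ((3**2 - 1*(-17)) + 1/15)**2 = ((9 + 17) + 1/15)**2 = (26 + 1/15)**2 = (391/15)**2 = 152881/225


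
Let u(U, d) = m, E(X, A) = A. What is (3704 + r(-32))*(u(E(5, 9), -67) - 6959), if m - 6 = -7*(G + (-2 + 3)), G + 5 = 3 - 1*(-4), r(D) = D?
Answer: -25608528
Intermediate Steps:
G = 2 (G = -5 + (3 - 1*(-4)) = -5 + (3 + 4) = -5 + 7 = 2)
m = -15 (m = 6 - 7*(2 + (-2 + 3)) = 6 - 7*(2 + 1) = 6 - 7*3 = 6 - 21 = -15)
u(U, d) = -15
(3704 + r(-32))*(u(E(5, 9), -67) - 6959) = (3704 - 32)*(-15 - 6959) = 3672*(-6974) = -25608528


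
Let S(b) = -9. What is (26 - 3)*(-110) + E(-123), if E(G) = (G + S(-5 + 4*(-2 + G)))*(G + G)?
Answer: 29942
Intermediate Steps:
E(G) = 2*G*(-9 + G) (E(G) = (G - 9)*(G + G) = (-9 + G)*(2*G) = 2*G*(-9 + G))
(26 - 3)*(-110) + E(-123) = (26 - 3)*(-110) + 2*(-123)*(-9 - 123) = 23*(-110) + 2*(-123)*(-132) = -2530 + 32472 = 29942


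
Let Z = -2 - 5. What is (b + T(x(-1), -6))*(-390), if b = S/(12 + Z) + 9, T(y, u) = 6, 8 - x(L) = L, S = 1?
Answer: -5928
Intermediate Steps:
x(L) = 8 - L
Z = -7
b = 46/5 (b = 1/(12 - 7) + 9 = 1/5 + 9 = 46/5 ≈ 9.2000)
(b + T(x(-1), -6))*(-390) = (46/5 + 6)*(-390) = (76/5)*(-390) = -5928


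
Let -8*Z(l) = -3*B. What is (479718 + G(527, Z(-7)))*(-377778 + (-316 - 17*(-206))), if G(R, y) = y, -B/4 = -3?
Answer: -179700210720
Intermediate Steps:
B = 12 (B = -4*(-3) = 12)
Z(l) = 9/2 (Z(l) = -(-3)*12/8 = -1/8*(-36) = 9/2)
(479718 + G(527, Z(-7)))*(-377778 + (-316 - 17*(-206))) = (479718 + 9/2)*(-377778 + (-316 - 17*(-206))) = 959445*(-377778 + (-316 + 3502))/2 = 959445*(-377778 + 3186)/2 = (959445/2)*(-374592) = -179700210720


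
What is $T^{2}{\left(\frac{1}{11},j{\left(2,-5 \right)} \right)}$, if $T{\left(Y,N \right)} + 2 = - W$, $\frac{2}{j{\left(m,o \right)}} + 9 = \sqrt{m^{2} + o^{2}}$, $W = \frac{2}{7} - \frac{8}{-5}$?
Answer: $\frac{18496}{1225} \approx 15.099$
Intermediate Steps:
$W = \frac{66}{35}$ ($W = 2 \cdot \frac{1}{7} - - \frac{8}{5} = \frac{2}{7} + \frac{8}{5} = \frac{66}{35} \approx 1.8857$)
$j{\left(m,o \right)} = \frac{2}{-9 + \sqrt{m^{2} + o^{2}}}$
$T{\left(Y,N \right)} = - \frac{136}{35}$ ($T{\left(Y,N \right)} = -2 - \frac{66}{35} = - \frac{136}{35}$)
$T^{2}{\left(\frac{1}{11},j{\left(2,-5 \right)} \right)} = \left(- \frac{136}{35}\right)^{2} = \frac{18496}{1225}$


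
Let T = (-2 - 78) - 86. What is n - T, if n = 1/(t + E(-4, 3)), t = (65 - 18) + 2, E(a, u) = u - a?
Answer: 9297/56 ≈ 166.02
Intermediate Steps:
t = 49 (t = 47 + 2 = 49)
T = -166 (T = -80 - 86 = -166)
n = 1/56 (n = 1/(49 + (3 - 1*(-4))) = 1/(49 + (3 + 4)) = 1/(49 + 7) = 1/56 ≈ 0.017857)
n - T = 1/56 - 1*(-166) = 1/56 + 166 = 9297/56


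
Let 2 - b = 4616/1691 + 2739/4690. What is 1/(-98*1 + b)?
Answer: -7930790/787636529 ≈ -0.010069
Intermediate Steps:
b = -10419109/7930790 (b = 2 - (4616/1691 + 2739/4690) = 2 - 1*26280689/7930790 = 2 - 26280689/7930790 = -10419109/7930790 ≈ -1.3138)
1/(-98*1 + b) = 1/(-98*1 - 10419109/7930790) = 1/(-98 - 10419109/7930790) = 1/(-787636529/7930790) = -7930790/787636529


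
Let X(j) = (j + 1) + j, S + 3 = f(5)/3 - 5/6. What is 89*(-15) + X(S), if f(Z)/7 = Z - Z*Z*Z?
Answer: -5705/3 ≈ -1901.7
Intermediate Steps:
f(Z) = -7*Z**3 + 7*Z (f(Z) = 7*(Z - Z*Z*Z) = 7*(Z - Z**2*Z) = 7*(Z - Z**3) = -7*Z**3 + 7*Z)
S = -1703/6 (S = -3 + ((7*5*(1 - 1*5**2))/3 - 5/6) = -3 + ((7*5*(1 - 1*25))*(1/3) - 5*1/6) = -3 + ((7*5*(1 - 25))*(1/3) - 5/6) = -3 + ((7*5*(-24))*(1/3) - 5/6) = -3 + (-840*1/3 - 5/6) = -3 + (-280 - 5/6) = -3 - 1685/6 = -1703/6 ≈ -283.83)
X(j) = 1 + 2*j (X(j) = (1 + j) + j = 1 + 2*j)
89*(-15) + X(S) = 89*(-15) + (1 + 2*(-1703/6)) = -1335 + (1 - 1703/3) = -1335 - 1700/3 = -5705/3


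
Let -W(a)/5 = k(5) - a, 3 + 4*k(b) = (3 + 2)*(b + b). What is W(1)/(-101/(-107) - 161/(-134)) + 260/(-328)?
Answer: -32597100/1261201 ≈ -25.846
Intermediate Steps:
k(b) = -¾ + 5*b/2 (k(b) = -¾ + ((3 + 2)*(b + b))/4 = -¾ + (5*(2*b))/4 = -¾ + (10*b)/4 = -¾ + 5*b/2)
W(a) = -235/4 + 5*a (W(a) = -5*((-¾ + (5/2)*5) - a) = -5*((-¾ + 25/2) - a) = -5*(47/4 - a) = -235/4 + 5*a)
W(1)/(-101/(-107) - 161/(-134)) + 260/(-328) = (-235/4 + 5*1)/(-101/(-107) - 161/(-134)) + 260/(-328) = (-235/4 + 5)/(-101*(-1/107) - 161*(-1/134)) + 260*(-1/328) = -215/(4*(101/107 + 161/134)) - 65/82 = -215/(4*30761/14338) - 65/82 = -215/4*14338/30761 - 65/82 = -1541335/61522 - 65/82 = -32597100/1261201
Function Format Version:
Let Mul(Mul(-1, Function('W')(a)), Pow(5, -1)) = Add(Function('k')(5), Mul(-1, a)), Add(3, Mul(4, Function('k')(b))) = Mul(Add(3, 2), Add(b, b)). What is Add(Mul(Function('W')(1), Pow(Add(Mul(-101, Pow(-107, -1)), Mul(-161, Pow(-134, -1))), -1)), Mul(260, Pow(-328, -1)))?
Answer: Rational(-32597100, 1261201) ≈ -25.846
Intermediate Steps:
Function('k')(b) = Add(Rational(-3, 4), Mul(Rational(5, 2), b)) (Function('k')(b) = Add(Rational(-3, 4), Mul(Rational(1, 4), Mul(Add(3, 2), Add(b, b)))) = Add(Rational(-3, 4), Mul(Rational(1, 4), Mul(5, Mul(2, b)))) = Add(Rational(-3, 4), Mul(Rational(1, 4), Mul(10, b))) = Add(Rational(-3, 4), Mul(Rational(5, 2), b)))
Function('W')(a) = Add(Rational(-235, 4), Mul(5, a)) (Function('W')(a) = Mul(-5, Add(Add(Rational(-3, 4), Mul(Rational(5, 2), 5)), Mul(-1, a))) = Mul(-5, Add(Add(Rational(-3, 4), Rational(25, 2)), Mul(-1, a))) = Mul(-5, Add(Rational(47, 4), Mul(-1, a))) = Add(Rational(-235, 4), Mul(5, a)))
Add(Mul(Function('W')(1), Pow(Add(Mul(-101, Pow(-107, -1)), Mul(-161, Pow(-134, -1))), -1)), Mul(260, Pow(-328, -1))) = Add(Mul(Add(Rational(-235, 4), Mul(5, 1)), Pow(Add(Mul(-101, Pow(-107, -1)), Mul(-161, Pow(-134, -1))), -1)), Mul(260, Pow(-328, -1))) = Add(Mul(Add(Rational(-235, 4), 5), Pow(Add(Mul(-101, Rational(-1, 107)), Mul(-161, Rational(-1, 134))), -1)), Mul(260, Rational(-1, 328))) = Add(Mul(Rational(-215, 4), Pow(Add(Rational(101, 107), Rational(161, 134)), -1)), Rational(-65, 82)) = Add(Mul(Rational(-215, 4), Pow(Rational(30761, 14338), -1)), Rational(-65, 82)) = Add(Mul(Rational(-215, 4), Rational(14338, 30761)), Rational(-65, 82)) = Add(Rational(-1541335, 61522), Rational(-65, 82)) = Rational(-32597100, 1261201)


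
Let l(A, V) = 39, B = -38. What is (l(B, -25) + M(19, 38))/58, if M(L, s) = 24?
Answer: 63/58 ≈ 1.0862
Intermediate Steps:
(l(B, -25) + M(19, 38))/58 = (39 + 24)/58 = 63*(1/58) = 63/58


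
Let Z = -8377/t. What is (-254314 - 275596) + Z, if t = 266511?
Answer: -141226852387/266511 ≈ -5.2991e+5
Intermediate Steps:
Z = -8377/266511 ≈ -0.031432
(-254314 - 275596) + Z = (-254314 - 275596) - 8377/266511 = -529910 - 8377/266511 = -141226852387/266511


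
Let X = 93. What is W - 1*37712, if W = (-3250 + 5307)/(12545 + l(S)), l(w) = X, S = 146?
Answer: -476602199/12638 ≈ -37712.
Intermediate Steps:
l(w) = 93
W = 2057/12638 (W = (-3250 + 5307)/(12545 + 93) = 2057/12638 ≈ 0.16276)
W - 1*37712 = 2057/12638 - 1*37712 = 2057/12638 - 37712 = -476602199/12638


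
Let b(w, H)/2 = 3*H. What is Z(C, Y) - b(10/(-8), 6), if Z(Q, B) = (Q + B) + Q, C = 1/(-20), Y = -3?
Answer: -391/10 ≈ -39.100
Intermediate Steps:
b(w, H) = 6*H (b(w, H) = 2*(3*H) = 6*H)
C = -1/20 ≈ -0.050000
Z(Q, B) = B + 2*Q (Z(Q, B) = (B + Q) + Q = B + 2*Q)
Z(C, Y) - b(10/(-8), 6) = (-3 + 2*(-1/20)) - 6*6 = (-3 - ⅒) - 1*36 = -31/10 - 36 = -391/10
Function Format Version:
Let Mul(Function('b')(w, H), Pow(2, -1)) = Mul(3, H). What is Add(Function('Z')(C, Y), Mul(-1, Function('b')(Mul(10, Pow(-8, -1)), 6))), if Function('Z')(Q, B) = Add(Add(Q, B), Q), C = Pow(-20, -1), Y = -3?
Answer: Rational(-391, 10) ≈ -39.100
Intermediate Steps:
Function('b')(w, H) = Mul(6, H) (Function('b')(w, H) = Mul(2, Mul(3, H)) = Mul(6, H))
C = Rational(-1, 20) ≈ -0.050000
Function('Z')(Q, B) = Add(B, Mul(2, Q)) (Function('Z')(Q, B) = Add(Add(B, Q), Q) = Add(B, Mul(2, Q)))
Add(Function('Z')(C, Y), Mul(-1, Function('b')(Mul(10, Pow(-8, -1)), 6))) = Add(Add(-3, Mul(2, Rational(-1, 20))), Mul(-1, Mul(6, 6))) = Add(Add(-3, Rational(-1, 10)), Mul(-1, 36)) = Add(Rational(-31, 10), -36) = Rational(-391, 10)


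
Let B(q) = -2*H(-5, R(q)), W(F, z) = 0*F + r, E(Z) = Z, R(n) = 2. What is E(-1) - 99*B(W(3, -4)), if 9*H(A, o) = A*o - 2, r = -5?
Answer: -265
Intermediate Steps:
H(A, o) = -2/9 + A*o/9 (H(A, o) = (A*o - 2)/9 = (-2 + A*o)/9 = -2/9 + A*o/9)
W(F, z) = -5 (W(F, z) = 0*F - 5 = 0 - 5 = -5)
B(q) = 8/3 (B(q) = -2*(-2/9 + (⅑)*(-5)*2) = -2*(-2/9 - 10/9) = -2*(-4/3) = 8/3)
E(-1) - 99*B(W(3, -4)) = -1 - 99*8/3 = -1 - 264 = -265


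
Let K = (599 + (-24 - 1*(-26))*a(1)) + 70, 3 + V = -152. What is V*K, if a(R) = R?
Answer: -104005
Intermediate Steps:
V = -155 (V = -3 - 152 = -155)
K = 671 (K = (599 + (-24 - 1*(-26))*1) + 70 = (599 + (-24 + 26)*1) + 70 = (599 + 2*1) + 70 = (599 + 2) + 70 = 601 + 70 = 671)
V*K = -155*671 = -104005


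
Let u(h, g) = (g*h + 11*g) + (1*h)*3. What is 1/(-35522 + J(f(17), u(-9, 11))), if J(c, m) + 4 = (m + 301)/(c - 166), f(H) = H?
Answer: -149/5293670 ≈ -2.8147e-5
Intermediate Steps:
u(h, g) = 3*h + 11*g + g*h (u(h, g) = (11*g + g*h) + h*3 = (11*g + g*h) + 3*h = 3*h + 11*g + g*h)
J(c, m) = -4 + (301 + m)/(-166 + c) (J(c, m) = -4 + (m + 301)/(c - 166) = -4 + (301 + m)/(-166 + c))
1/(-35522 + J(f(17), u(-9, 11))) = 1/(-35522 + (965 + (3*(-9) + 11*11 + 11*(-9)) - 4*17)/(-166 + 17)) = 1/(-35522 + (965 + (-27 + 121 - 99) - 68)/(-149)) = 1/(-35522 - (965 - 5 - 68)/149) = 1/(-35522 - 1/149*892) = 1/(-35522 - 892/149) = 1/(-5293670/149) = -149/5293670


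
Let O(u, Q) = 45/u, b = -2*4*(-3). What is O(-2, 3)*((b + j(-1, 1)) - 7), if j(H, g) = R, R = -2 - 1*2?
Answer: -585/2 ≈ -292.50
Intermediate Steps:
b = 24 (b = -8*(-3) = 24)
R = -4 (R = -2 - 2 = -4)
j(H, g) = -4
O(-2, 3)*((b + j(-1, 1)) - 7) = (45/(-2))*((24 - 4) - 7) = (45*(-½))*(20 - 7) = -45/2*13 = -585/2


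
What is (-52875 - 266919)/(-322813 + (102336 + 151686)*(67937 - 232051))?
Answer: 319794/41688889321 ≈ 7.6710e-6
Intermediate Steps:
(-52875 - 266919)/(-322813 + (102336 + 151686)*(67937 - 232051)) = -319794/(-322813 + 254022*(-164114)) = -319794/(-322813 - 41688566508) = -319794/(-41688889321) = -319794*(-1/41688889321) = 319794/41688889321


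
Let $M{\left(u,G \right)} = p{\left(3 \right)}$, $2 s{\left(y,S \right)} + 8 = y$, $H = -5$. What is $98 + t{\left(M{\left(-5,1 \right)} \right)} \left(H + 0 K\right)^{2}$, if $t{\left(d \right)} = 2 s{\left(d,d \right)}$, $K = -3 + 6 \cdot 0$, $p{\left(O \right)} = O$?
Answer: $-27$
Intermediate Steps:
$s{\left(y,S \right)} = -4 + \frac{y}{2}$
$M{\left(u,G \right)} = 3$
$K = -3$ ($K = -3 + 0 = -3$)
$t{\left(d \right)} = -8 + d$ ($t{\left(d \right)} = 2 \left(-4 + \frac{d}{2}\right) = -8 + d$)
$98 + t{\left(M{\left(-5,1 \right)} \right)} \left(H + 0 K\right)^{2} = 98 + \left(-8 + 3\right) \left(-5 + 0 \left(-3\right)\right)^{2} = 98 - 5 \left(-5 + 0\right)^{2} = 98 - 5 \left(-5\right)^{2} = 98 - 125 = -27$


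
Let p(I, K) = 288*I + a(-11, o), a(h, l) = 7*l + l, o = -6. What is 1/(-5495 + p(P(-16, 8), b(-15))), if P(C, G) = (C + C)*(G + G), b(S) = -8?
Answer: -1/152999 ≈ -6.5360e-6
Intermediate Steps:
a(h, l) = 8*l
P(C, G) = 4*C*G (P(C, G) = (2*C)*(2*G) = 4*C*G)
p(I, K) = -48 + 288*I (p(I, K) = 288*I + 8*(-6) = 288*I - 48 = -48 + 288*I)
1/(-5495 + p(P(-16, 8), b(-15))) = 1/(-5495 + (-48 + 288*(4*(-16)*8))) = 1/(-5495 + (-48 + 288*(-512))) = 1/(-5495 + (-48 - 147456)) = 1/(-5495 - 147504) = 1/(-152999) = -1/152999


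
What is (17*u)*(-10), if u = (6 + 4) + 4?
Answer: -2380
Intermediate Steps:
u = 14 (u = 10 + 4 = 14)
(17*u)*(-10) = (17*14)*(-10) = 238*(-10) = -2380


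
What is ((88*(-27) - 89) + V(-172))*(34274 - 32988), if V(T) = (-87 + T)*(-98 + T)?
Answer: 86759990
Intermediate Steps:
V(T) = (-98 + T)*(-87 + T)
((88*(-27) - 89) + V(-172))*(34274 - 32988) = ((88*(-27) - 89) + (8526 + (-172)² - 185*(-172)))*(34274 - 32988) = ((-2376 - 89) + (8526 + 29584 + 31820))*1286 = (-2465 + 69930)*1286 = 67465*1286 = 86759990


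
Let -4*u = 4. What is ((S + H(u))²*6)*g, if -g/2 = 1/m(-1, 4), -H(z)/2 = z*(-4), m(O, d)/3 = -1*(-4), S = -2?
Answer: -100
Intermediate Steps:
u = -1 (u = -¼*4 = -1)
m(O, d) = 12 (m(O, d) = 3*(-1*(-4)) = 3*4 = 12)
H(z) = 8*z (H(z) = -2*z*(-4) = -(-8)*z = 8*z)
g = -⅙ (g = -2/12 = -2*1/12 = -⅙ ≈ -0.16667)
((S + H(u))²*6)*g = ((-2 + 8*(-1))²*6)*(-⅙) = ((-2 - 8)²*6)*(-⅙) = ((-10)²*6)*(-⅙) = (100*6)*(-⅙) = 600*(-⅙) = -100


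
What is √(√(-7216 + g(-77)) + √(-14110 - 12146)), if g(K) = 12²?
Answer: 2*√I*√(√442 + √1641) ≈ 11.094 + 11.094*I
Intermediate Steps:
g(K) = 144
√(√(-7216 + g(-77)) + √(-14110 - 12146)) = √(√(-7216 + 144) + √(-14110 - 12146)) = √(√(-7072) + √(-26256)) = √(4*I*√442 + 4*I*√1641)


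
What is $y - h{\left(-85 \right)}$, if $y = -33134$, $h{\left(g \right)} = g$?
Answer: $-33049$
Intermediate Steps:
$y - h{\left(-85 \right)} = -33134 - -85 = -33134 + 85 = -33049$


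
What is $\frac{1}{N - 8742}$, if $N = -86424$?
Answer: $- \frac{1}{95166} \approx -1.0508 \cdot 10^{-5}$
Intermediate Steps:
$\frac{1}{N - 8742} = \frac{1}{-86424 - 8742} = \frac{1}{-95166} = - \frac{1}{95166}$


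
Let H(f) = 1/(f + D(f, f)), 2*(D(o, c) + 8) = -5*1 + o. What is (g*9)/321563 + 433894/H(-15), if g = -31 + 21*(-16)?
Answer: -4604300461929/321563 ≈ -1.4318e+7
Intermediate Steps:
D(o, c) = -21/2 + o/2 (D(o, c) = -8 + (-5*1 + o)/2 = -8 + (-5 + o)/2 = -8 + (-5/2 + o/2) = -21/2 + o/2)
g = -367 (g = -31 - 336 = -367)
H(f) = 1/(-21/2 + 3*f/2) (H(f) = 1/(f + (-21/2 + f/2)) = 1/(-21/2 + 3*f/2))
(g*9)/321563 + 433894/H(-15) = -367*9/321563 + 433894/((2/(3*(-7 - 15)))) = -3303*1/321563 + 433894/(((2/3)/(-22))) = -3303/321563 + 433894/(((2/3)*(-1/22))) = -3303/321563 + 433894/(-1/33) = -3303/321563 + 433894*(-33) = -3303/321563 - 14318502 = -4604300461929/321563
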